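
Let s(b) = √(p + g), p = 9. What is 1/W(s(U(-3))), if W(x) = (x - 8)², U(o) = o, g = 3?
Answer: 1/(4*(4 - √3)²) ≈ 0.048604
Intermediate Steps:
s(b) = 2*√3 (s(b) = √(9 + 3) = √12 = 2*√3)
W(x) = (-8 + x)²
1/W(s(U(-3))) = 1/((-8 + 2*√3)²) = (-8 + 2*√3)⁻²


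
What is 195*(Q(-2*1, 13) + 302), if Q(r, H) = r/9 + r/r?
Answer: 177125/3 ≈ 59042.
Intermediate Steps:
Q(r, H) = 1 + r/9 (Q(r, H) = r*(1/9) + 1 = r/9 + 1 = 1 + r/9)
195*(Q(-2*1, 13) + 302) = 195*((1 + (-2*1)/9) + 302) = 195*((1 + (1/9)*(-2)) + 302) = 195*((1 - 2/9) + 302) = 195*(7/9 + 302) = 195*(2725/9) = 177125/3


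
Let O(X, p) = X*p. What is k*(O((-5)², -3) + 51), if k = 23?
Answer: -552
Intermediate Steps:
k*(O((-5)², -3) + 51) = 23*((-5)²*(-3) + 51) = 23*(25*(-3) + 51) = 23*(-75 + 51) = 23*(-24) = -552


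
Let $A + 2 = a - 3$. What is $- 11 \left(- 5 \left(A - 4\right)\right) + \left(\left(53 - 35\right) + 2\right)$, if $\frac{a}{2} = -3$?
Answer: $-805$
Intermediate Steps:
$a = -6$ ($a = 2 \left(-3\right) = -6$)
$A = -11$ ($A = -2 - 9 = -11$)
$- 11 \left(- 5 \left(A - 4\right)\right) + \left(\left(53 - 35\right) + 2\right) = - 11 \left(- 5 \left(-11 - 4\right)\right) + \left(\left(53 - 35\right) + 2\right) = - 11 \left(\left(-5\right) \left(-15\right)\right) + \left(18 + 2\right) = \left(-11\right) 75 + 20 = -825 + 20 = -805$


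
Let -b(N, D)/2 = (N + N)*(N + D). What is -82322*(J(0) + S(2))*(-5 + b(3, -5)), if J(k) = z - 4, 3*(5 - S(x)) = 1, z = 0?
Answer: -3128236/3 ≈ -1.0427e+6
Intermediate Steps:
S(x) = 14/3 (S(x) = 5 - ⅓*1 = 5 - ⅓ = 14/3)
b(N, D) = -4*N*(D + N) (b(N, D) = -2*(N + N)*(N + D) = -2*2*N*(D + N) = -4*N*(D + N))
J(k) = -4 (J(k) = 0 - 4 = -4)
-82322*(J(0) + S(2))*(-5 + b(3, -5)) = -82322*(-4 + 14/3)*(-5 - 4*3*(-5 + 3)) = -164644*(-5 - 4*3*(-2))/3 = -164644*(-5 + 24)/3 = -164644*19/3 = -82322*38/3 = -3128236/3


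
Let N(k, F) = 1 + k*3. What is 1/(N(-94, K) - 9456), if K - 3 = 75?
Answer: -1/9737 ≈ -0.00010270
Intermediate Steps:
K = 78 (K = 3 + 75 = 78)
N(k, F) = 1 + 3*k
1/(N(-94, K) - 9456) = 1/((1 + 3*(-94)) - 9456) = 1/((1 - 282) - 9456) = 1/(-281 - 9456) = 1/(-9737) = -1/9737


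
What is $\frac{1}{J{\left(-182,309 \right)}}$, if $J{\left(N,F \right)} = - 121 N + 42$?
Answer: $\frac{1}{22064} \approx 4.5323 \cdot 10^{-5}$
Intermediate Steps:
$J{\left(N,F \right)} = 42 - 121 N$
$\frac{1}{J{\left(-182,309 \right)}} = \frac{1}{42 - -22022} = \frac{1}{42 + 22022} = \frac{1}{22064}$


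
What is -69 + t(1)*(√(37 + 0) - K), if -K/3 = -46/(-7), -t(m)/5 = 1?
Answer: -1173/7 - 5*√37 ≈ -197.99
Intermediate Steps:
t(m) = -5 (t(m) = -5*1 = -5)
K = -138/7 (K = -(-138)/(-7) = -(-138)*(-1)/7 = -3*46/7 = -138/7 ≈ -19.714)
-69 + t(1)*(√(37 + 0) - K) = -69 - 5*(√(37 + 0) - 1*(-138/7)) = -69 - 5*(√37 + 138/7) = -69 - 5*(138/7 + √37) = -69 + (-690/7 - 5*√37) = -1173/7 - 5*√37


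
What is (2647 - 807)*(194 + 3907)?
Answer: 7545840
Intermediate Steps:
(2647 - 807)*(194 + 3907) = 1840*4101 = 7545840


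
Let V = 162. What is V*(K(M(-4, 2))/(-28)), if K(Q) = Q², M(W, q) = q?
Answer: -162/7 ≈ -23.143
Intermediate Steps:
V*(K(M(-4, 2))/(-28)) = 162*(2²/(-28)) = 162*(4*(-1/28)) = 162*(-⅐) = -162/7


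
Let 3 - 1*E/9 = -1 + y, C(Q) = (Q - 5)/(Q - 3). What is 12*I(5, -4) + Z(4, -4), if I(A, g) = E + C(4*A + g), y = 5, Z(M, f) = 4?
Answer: -1220/13 ≈ -93.846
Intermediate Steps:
C(Q) = (-5 + Q)/(-3 + Q)
E = -9 (E = 27 - 9*(-1 + 5) = 27 - 9*4 = 27 - 36 = -9)
I(A, g) = -9 + (-5 + g + 4*A)/(-3 + g + 4*A) (I(A, g) = -9 + (-5 + (4*A + g))/(-3 + (4*A + g)) = -9 + (-5 + (g + 4*A))/(-3 + (g + 4*A)) = -9 + (-5 + g + 4*A)/(-3 + g + 4*A))
12*I(5, -4) + Z(4, -4) = 12*(2*(11 - 16*5 - 4*(-4))/(-3 - 4 + 4*5)) + 4 = 12*(2*(11 - 80 + 16)/(-3 - 4 + 20)) + 4 = 12*(2*(-53)/13) + 4 = 12*(2*(1/13)*(-53)) + 4 = 12*(-106/13) + 4 = -1272/13 + 4 = -1220/13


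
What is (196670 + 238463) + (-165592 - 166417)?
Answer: 103124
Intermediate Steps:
(196670 + 238463) + (-165592 - 166417) = 435133 - 332009 = 103124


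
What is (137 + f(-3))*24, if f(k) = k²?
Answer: 3504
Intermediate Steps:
(137 + f(-3))*24 = (137 + (-3)²)*24 = (137 + 9)*24 = 146*24 = 3504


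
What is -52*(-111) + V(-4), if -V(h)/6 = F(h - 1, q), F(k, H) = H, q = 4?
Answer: 5748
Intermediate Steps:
V(h) = -24 (V(h) = -6*4 = -24)
-52*(-111) + V(-4) = -52*(-111) - 24 = 5772 - 24 = 5748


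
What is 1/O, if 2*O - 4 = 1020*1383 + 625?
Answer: 2/1411289 ≈ 1.4171e-6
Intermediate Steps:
O = 1411289/2 (O = 2 + (1020*1383 + 625)/2 = 2 + (1410660 + 625)/2 = 2 + (1/2)*1411285 = 2 + 1411285/2 = 1411289/2 ≈ 7.0564e+5)
1/O = 1/(1411289/2) = 2/1411289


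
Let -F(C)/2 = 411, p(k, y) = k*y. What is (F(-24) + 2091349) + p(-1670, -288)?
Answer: 2571487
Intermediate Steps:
F(C) = -822 (F(C) = -2*411 = -822)
(F(-24) + 2091349) + p(-1670, -288) = (-822 + 2091349) - 1670*(-288) = 2090527 + 480960 = 2571487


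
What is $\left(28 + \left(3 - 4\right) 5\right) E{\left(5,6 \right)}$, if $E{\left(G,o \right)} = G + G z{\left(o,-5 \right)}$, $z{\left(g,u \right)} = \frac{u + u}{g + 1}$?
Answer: $- \frac{345}{7} \approx -49.286$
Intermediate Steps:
$z{\left(g,u \right)} = \frac{2 u}{1 + g}$
$E{\left(G,o \right)} = G - \frac{10 G}{1 + o}$ ($E{\left(G,o \right)} = G + G 2 \left(-5\right) \frac{1}{1 + o} = G + G \left(- \frac{10}{1 + o}\right) = G - \frac{10 G}{1 + o}$)
$\left(28 + \left(3 - 4\right) 5\right) E{\left(5,6 \right)} = \left(28 + \left(3 - 4\right) 5\right) \frac{5 \left(-9 + 6\right)}{1 + 6} = \left(28 - 5\right) 5 \cdot \frac{1}{7} \left(-3\right) = 23 \left(- \frac{15}{7}\right) = - \frac{345}{7}$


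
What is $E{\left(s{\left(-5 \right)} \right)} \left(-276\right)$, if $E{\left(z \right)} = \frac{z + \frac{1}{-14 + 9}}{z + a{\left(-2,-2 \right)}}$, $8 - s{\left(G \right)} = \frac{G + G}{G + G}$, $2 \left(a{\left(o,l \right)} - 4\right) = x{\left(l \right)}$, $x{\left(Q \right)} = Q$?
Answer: $- \frac{4692}{25} \approx -187.68$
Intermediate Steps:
$a{\left(o,l \right)} = 4 + \frac{l}{2}$
$s{\left(G \right)} = 7$ ($s{\left(G \right)} = 8 - \frac{G + G}{G + G} = 8 - \frac{2 G}{2 G} = 8 - 2 G \frac{1}{2 G} = 8 - 1 = 7$)
$E{\left(z \right)} = \frac{- \frac{1}{5} + z}{3 + z}$ ($E{\left(z \right)} = \frac{z + \frac{1}{-14 + 9}}{z + \left(4 + \frac{1}{2} \left(-2\right)\right)} = \frac{z + \frac{1}{-5}}{z + \left(4 - 1\right)} = \frac{z - \frac{1}{5}}{z + 3} = \frac{- \frac{1}{5} + z}{3 + z}$)
$E{\left(s{\left(-5 \right)} \right)} \left(-276\right) = \frac{- \frac{1}{5} + 7}{3 + 7} \left(-276\right) = \frac{1}{10} \cdot \frac{34}{5} \left(-276\right) = \frac{17}{25} \left(-276\right) = - \frac{4692}{25}$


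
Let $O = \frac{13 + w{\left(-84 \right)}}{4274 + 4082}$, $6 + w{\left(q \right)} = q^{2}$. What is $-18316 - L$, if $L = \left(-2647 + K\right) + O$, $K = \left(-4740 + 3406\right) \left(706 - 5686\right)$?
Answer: $- \frac{55642519147}{8356} \approx -6.659 \cdot 10^{6}$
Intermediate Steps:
$w{\left(q \right)} = -6 + q^{2}$
$K = 6643320$ ($K = \left(-1334\right) \left(-4980\right) = 6643320$)
$O = \frac{7063}{8356}$ ($O = \frac{13 - \left(6 - \left(-84\right)^{2}\right)}{4274 + 4082} = \frac{13 + \left(-6 + 7056\right)}{8356} = \left(13 + 7050\right) \frac{1}{8356} = 7063 \cdot \frac{1}{8356} = \frac{7063}{8356} \approx 0.84526$)
$L = \frac{55489470651}{8356}$ ($L = \left(-2647 + 6643320\right) + \frac{7063}{8356} = 6640673 + \frac{7063}{8356} = \frac{55489470651}{8356} \approx 6.6407 \cdot 10^{6}$)
$-18316 - L = -18316 - \frac{55489470651}{8356} = - \frac{55642519147}{8356}$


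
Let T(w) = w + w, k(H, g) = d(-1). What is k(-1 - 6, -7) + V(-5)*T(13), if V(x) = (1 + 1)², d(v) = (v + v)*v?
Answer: 106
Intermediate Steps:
d(v) = 2*v² (d(v) = (2*v)*v = 2*v²)
k(H, g) = 2 (k(H, g) = 2*(-1)² = 2*1 = 2)
T(w) = 2*w
V(x) = 4 (V(x) = 2² = 4)
k(-1 - 6, -7) + V(-5)*T(13) = 2 + 4*(2*13) = 2 + 4*26 = 2 + 104 = 106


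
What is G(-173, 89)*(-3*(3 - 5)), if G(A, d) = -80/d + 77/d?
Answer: -18/89 ≈ -0.20225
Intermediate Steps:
G(A, d) = -3/d
G(-173, 89)*(-3*(3 - 5)) = (-3/89)*(-3*(3 - 5)) = (-3*1/89)*(-3*(-2)) = -3/89*6 = -18/89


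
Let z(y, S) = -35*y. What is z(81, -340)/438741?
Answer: -315/48749 ≈ -0.0064617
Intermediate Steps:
z(81, -340)/438741 = -35*81/438741 = -2835*1/438741 = -315/48749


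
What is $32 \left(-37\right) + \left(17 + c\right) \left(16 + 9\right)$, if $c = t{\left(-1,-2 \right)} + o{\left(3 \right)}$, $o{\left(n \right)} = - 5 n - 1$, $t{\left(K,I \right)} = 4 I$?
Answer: $-1359$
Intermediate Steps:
$o{\left(n \right)} = -1 - 5 n$
$c = -24$ ($c = 4 \left(-2\right) - 16 = -8 - 16 = -24$)
$32 \left(-37\right) + \left(17 + c\right) \left(16 + 9\right) = 32 \left(-37\right) + \left(17 - 24\right) \left(16 + 9\right) = -1184 - 175 = -1359$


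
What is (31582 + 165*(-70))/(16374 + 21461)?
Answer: 20032/37835 ≈ 0.52946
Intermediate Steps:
(31582 + 165*(-70))/(16374 + 21461) = (31582 - 11550)/37835 = 20032*(1/37835) = 20032/37835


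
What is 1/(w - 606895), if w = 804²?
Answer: 1/39521 ≈ 2.5303e-5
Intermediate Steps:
w = 646416
1/(w - 606895) = 1/(646416 - 606895) = 1/39521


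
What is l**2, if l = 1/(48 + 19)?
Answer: 1/4489 ≈ 0.00022277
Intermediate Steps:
l = 1/67 ≈ 0.014925
l**2 = (1/67)**2 = 1/4489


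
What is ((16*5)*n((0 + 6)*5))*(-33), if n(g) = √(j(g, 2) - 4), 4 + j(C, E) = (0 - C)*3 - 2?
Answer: -26400*I ≈ -26400.0*I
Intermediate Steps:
j(C, E) = -6 - 3*C (j(C, E) = -4 + ((0 - C)*3 - 2) = -4 + (-C*3 - 2) = -4 + (-3*C - 2) = -4 + (-2 - 3*C) = -6 - 3*C)
n(g) = √(-10 - 3*g) (n(g) = √((-6 - 3*g) - 4) = √(-10 - 3*g))
((16*5)*n((0 + 6)*5))*(-33) = ((16*5)*√(-10 - 3*(0 + 6)*5))*(-33) = (80*√(-10 - 18*5))*(-33) = (80*√(-10 - 3*30))*(-33) = (80*√(-10 - 90))*(-33) = (80*√(-100))*(-33) = (80*(10*I))*(-33) = (800*I)*(-33) = -26400*I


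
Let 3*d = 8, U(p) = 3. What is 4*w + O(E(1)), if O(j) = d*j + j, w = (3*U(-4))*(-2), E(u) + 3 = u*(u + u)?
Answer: -227/3 ≈ -75.667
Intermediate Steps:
E(u) = -3 + 2*u² (E(u) = -3 + u*(u + u) = -3 + u*(2*u) = -3 + 2*u²)
d = 8/3 (d = (⅓)*8 = 8/3 ≈ 2.6667)
w = -18 (w = (3*3)*(-2) = 9*(-2) = -18)
O(j) = 11*j/3 (O(j) = 8*j/3 + j = 11*j/3)
4*w + O(E(1)) = 4*(-18) + 11*(-3 + 2*1²)/3 = -72 + 11*(-3 + 2*1)/3 = -72 + 11*(-3 + 2)/3 = -72 + (11/3)*(-1) = -72 - 11/3 = -227/3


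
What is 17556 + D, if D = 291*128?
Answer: 54804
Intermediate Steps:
D = 37248
17556 + D = 17556 + 37248 = 54804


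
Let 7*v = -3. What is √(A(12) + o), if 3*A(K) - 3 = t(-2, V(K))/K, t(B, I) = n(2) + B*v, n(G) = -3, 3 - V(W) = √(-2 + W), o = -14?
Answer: I*√23037/42 ≈ 3.6138*I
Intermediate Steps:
v = -3/7 (v = (⅐)*(-3) = -3/7 ≈ -0.42857)
V(W) = 3 - √(-2 + W)
t(B, I) = -3 - 3*B/7 (t(B, I) = -3 + B*(-3/7) = -3 - 3*B/7)
A(K) = 1 - 5/(7*K) (A(K) = 1 + ((-3 - 3/7*(-2))/K)/3 = 1 + ((-3 + 6/7)/K)/3 = 1 + (-15/(7*K))/3 = 1 - 5/(7*K))
√(A(12) + o) = √((-5/7 + 12)/12 - 14) = √((1/12)*(79/7) - 14) = √(79/84 - 14) = √(-1097/84) = I*√23037/42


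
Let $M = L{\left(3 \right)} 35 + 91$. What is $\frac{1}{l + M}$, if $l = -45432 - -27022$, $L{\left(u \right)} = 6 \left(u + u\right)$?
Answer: $- \frac{1}{17059} \approx -5.862 \cdot 10^{-5}$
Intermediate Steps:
$L{\left(u \right)} = 12 u$ ($L{\left(u \right)} = 6 \cdot 2 u = 12 u$)
$M = 1351$ ($M = 12 \cdot 3 \cdot 35 + 91 = 36 \cdot 35 + 91 = 1260 + 91 = 1351$)
$l = -18410$ ($l = -45432 + 27022 = -18410$)
$\frac{1}{l + M} = \frac{1}{-18410 + 1351} = \frac{1}{-17059} = - \frac{1}{17059}$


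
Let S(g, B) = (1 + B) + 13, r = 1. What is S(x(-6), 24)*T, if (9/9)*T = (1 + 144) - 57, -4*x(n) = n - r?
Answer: 3344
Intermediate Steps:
x(n) = ¼ - n/4 (x(n) = -(n - 1*1)/4 = -(n - 1)/4 = -(-1 + n)/4 = ¼ - n/4)
S(g, B) = 14 + B
T = 88 (T = (1 + 144) - 57 = 145 - 57 = 88)
S(x(-6), 24)*T = (14 + 24)*88 = 38*88 = 3344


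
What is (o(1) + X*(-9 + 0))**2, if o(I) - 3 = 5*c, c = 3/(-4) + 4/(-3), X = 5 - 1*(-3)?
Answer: 908209/144 ≈ 6307.0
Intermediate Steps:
X = 8 (X = 5 + 3 = 8)
c = -25/12 (c = 3*(-1/4) + 4*(-1/3) = -3/4 - 4/3 = -25/12 ≈ -2.0833)
o(I) = -89/12 (o(I) = 3 + 5*(-25/12) = 3 - 125/12 = -89/12)
(o(1) + X*(-9 + 0))**2 = (-89/12 + 8*(-9 + 0))**2 = (-89/12 + 8*(-9))**2 = (-89/12 - 72)**2 = (-953/12)**2 = 908209/144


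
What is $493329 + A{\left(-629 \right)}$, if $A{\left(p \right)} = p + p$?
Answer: $492071$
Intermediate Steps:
$A{\left(p \right)} = 2 p$
$493329 + A{\left(-629 \right)} = 493329 + 2 \left(-629\right) = 493329 - 1258 = 492071$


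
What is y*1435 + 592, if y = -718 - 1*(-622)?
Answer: -137168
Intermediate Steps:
y = -96 (y = -718 + 622 = -96)
y*1435 + 592 = -96*1435 + 592 = -137760 + 592 = -137168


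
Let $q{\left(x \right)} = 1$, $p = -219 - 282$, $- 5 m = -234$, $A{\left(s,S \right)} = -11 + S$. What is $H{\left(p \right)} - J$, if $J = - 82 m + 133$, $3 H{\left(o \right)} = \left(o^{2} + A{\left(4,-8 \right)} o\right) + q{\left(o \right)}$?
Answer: $\frac{1358174}{15} \approx 90545.0$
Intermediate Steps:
$m = \frac{234}{5}$ ($m = \left(- \frac{1}{5}\right) \left(-234\right) = \frac{234}{5} \approx 46.8$)
$p = -501$
$H{\left(o \right)} = \frac{1}{3} - \frac{19 o}{3} + \frac{o^{2}}{3}$ ($H{\left(o \right)} = \frac{\left(o^{2} + \left(-11 - 8\right) o\right) + 1}{3} = \frac{\left(o^{2} - 19 o\right) + 1}{3} = \frac{1 + o^{2} - 19 o}{3} = \frac{1}{3} - \frac{19 o}{3} + \frac{o^{2}}{3}$)
$J = - \frac{18523}{5}$ ($J = \left(-82\right) \frac{234}{5} + 133 = - \frac{19188}{5} + 133 = - \frac{18523}{5} \approx -3704.6$)
$H{\left(p \right)} - J = \left(\frac{1}{3} - -3173 + \frac{\left(-501\right)^{2}}{3}\right) - - \frac{18523}{5} = \left(\frac{1}{3} + 3173 + \frac{1}{3} \cdot 251001\right) + \frac{18523}{5} = \left(\frac{1}{3} + 3173 + 83667\right) + \frac{18523}{5} = \frac{260521}{3} + \frac{18523}{5} = \frac{1358174}{15}$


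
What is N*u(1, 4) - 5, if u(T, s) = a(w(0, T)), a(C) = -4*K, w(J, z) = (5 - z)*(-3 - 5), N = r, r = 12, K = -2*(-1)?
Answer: -101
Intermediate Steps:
K = 2
N = 12
w(J, z) = -40 + 8*z (w(J, z) = (5 - z)*(-8) = -40 + 8*z)
a(C) = -8 (a(C) = -4*2 = -8)
u(T, s) = -8
N*u(1, 4) - 5 = 12*(-8) - 5 = -96 - 5 = -101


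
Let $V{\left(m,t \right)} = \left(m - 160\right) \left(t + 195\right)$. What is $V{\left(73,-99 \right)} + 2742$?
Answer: $-5610$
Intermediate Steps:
$V{\left(m,t \right)} = \left(-160 + m\right) \left(195 + t\right)$
$V{\left(73,-99 \right)} + 2742 = \left(-31200 - -15840 + 195 \cdot 73 + 73 \left(-99\right)\right) + 2742 = \left(-31200 + 15840 + 14235 - 7227\right) + 2742 = -8352 + 2742 = -5610$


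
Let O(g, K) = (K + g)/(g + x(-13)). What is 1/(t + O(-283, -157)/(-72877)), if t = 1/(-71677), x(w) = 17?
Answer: -694739428957/25461581 ≈ -27286.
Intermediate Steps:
O(g, K) = (K + g)/(17 + g) (O(g, K) = (K + g)/(g + 17) = (K + g)/(17 + g))
t = -1/71677 ≈ -1.3951e-5
1/(t + O(-283, -157)/(-72877)) = 1/(-1/71677 + ((-157 - 283)/(17 - 283))/(-72877)) = 1/(-1/71677 + (-440/(-266))*(-1/72877)) = 1/(-1/71677 - 1/266*(-440)*(-1/72877)) = 1/(-1/71677 + (220/133)*(-1/72877)) = 1/(-1/71677 - 220/9692641) = 1/(-25461581/694739428957) = -694739428957/25461581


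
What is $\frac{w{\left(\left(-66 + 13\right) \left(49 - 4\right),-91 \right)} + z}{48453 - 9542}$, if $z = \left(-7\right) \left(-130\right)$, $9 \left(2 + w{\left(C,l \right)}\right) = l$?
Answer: $\frac{8081}{350199} \approx 0.023075$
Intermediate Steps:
$w{\left(C,l \right)} = -2 + \frac{l}{9}$
$z = 910$
$\frac{w{\left(\left(-66 + 13\right) \left(49 - 4\right),-91 \right)} + z}{48453 - 9542} = \frac{\left(-2 + \frac{1}{9} \left(-91\right)\right) + 910}{48453 - 9542} = \frac{\left(-2 - \frac{91}{9}\right) + 910}{38911} = \left(- \frac{109}{9} + 910\right) \frac{1}{38911} = \frac{8081}{9} \cdot \frac{1}{38911} = \frac{8081}{350199}$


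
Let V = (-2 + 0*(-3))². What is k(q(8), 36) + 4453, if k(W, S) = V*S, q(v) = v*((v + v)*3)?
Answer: 4597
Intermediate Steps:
V = 4 (V = (-2 + 0)² = (-2)² = 4)
q(v) = 6*v² (q(v) = v*((2*v)*3) = v*(6*v) = 6*v²)
k(W, S) = 4*S
k(q(8), 36) + 4453 = 4*36 + 4453 = 144 + 4453 = 4597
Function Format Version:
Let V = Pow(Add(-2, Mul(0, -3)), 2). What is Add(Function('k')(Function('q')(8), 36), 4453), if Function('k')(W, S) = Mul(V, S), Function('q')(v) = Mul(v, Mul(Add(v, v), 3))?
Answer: 4597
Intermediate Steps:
V = 4 (V = Pow(Add(-2, 0), 2) = Pow(-2, 2) = 4)
Function('q')(v) = Mul(6, Pow(v, 2)) (Function('q')(v) = Mul(v, Mul(Mul(2, v), 3)) = Mul(v, Mul(6, v)) = Mul(6, Pow(v, 2)))
Function('k')(W, S) = Mul(4, S)
Add(Function('k')(Function('q')(8), 36), 4453) = Add(Mul(4, 36), 4453) = Add(144, 4453) = 4597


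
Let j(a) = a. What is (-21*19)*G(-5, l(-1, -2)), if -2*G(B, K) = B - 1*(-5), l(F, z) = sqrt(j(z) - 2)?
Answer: 0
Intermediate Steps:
l(F, z) = sqrt(-2 + z) (l(F, z) = sqrt(z - 2) = sqrt(-2 + z))
G(B, K) = -5/2 - B/2 (G(B, K) = -(B - 1*(-5))/2 = -(B + 5)/2 = -(5 + B)/2 = -5/2 - B/2)
(-21*19)*G(-5, l(-1, -2)) = (-21*19)*(-5/2 - 1/2*(-5)) = -399*(-5/2 + 5/2) = -399*0 = 0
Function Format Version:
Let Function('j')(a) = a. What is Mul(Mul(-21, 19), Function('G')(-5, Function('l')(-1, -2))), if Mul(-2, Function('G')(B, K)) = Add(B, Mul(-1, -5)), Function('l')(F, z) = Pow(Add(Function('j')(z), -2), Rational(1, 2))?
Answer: 0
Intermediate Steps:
Function('l')(F, z) = Pow(Add(-2, z), Rational(1, 2)) (Function('l')(F, z) = Pow(Add(z, -2), Rational(1, 2)) = Pow(Add(-2, z), Rational(1, 2)))
Function('G')(B, K) = Add(Rational(-5, 2), Mul(Rational(-1, 2), B)) (Function('G')(B, K) = Mul(Rational(-1, 2), Add(B, Mul(-1, -5))) = Mul(Rational(-1, 2), Add(B, 5)) = Mul(Rational(-1, 2), Add(5, B)) = Add(Rational(-5, 2), Mul(Rational(-1, 2), B)))
Mul(Mul(-21, 19), Function('G')(-5, Function('l')(-1, -2))) = Mul(Mul(-21, 19), Add(Rational(-5, 2), Mul(Rational(-1, 2), -5))) = Mul(-399, Add(Rational(-5, 2), Rational(5, 2))) = Mul(-399, 0) = 0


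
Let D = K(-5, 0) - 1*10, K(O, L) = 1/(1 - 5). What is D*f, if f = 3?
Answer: -123/4 ≈ -30.750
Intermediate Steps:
K(O, L) = -1/4 (K(O, L) = 1/(-4) = -1/4)
D = -41/4 (D = -1/4 - 1*10 = -1/4 - 10 = -41/4 ≈ -10.250)
D*f = -41/4*3 = -123/4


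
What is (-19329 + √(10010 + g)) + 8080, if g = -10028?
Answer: -11249 + 3*I*√2 ≈ -11249.0 + 4.2426*I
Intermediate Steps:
(-19329 + √(10010 + g)) + 8080 = (-19329 + √(10010 - 10028)) + 8080 = (-19329 + √(-18)) + 8080 = (-19329 + 3*I*√2) + 8080 = -11249 + 3*I*√2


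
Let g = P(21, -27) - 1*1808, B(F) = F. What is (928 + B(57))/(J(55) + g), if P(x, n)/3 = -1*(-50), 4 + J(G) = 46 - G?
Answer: -985/1671 ≈ -0.58947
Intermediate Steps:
J(G) = 42 - G (J(G) = -4 + (46 - G) = 42 - G)
P(x, n) = 150 (P(x, n) = 3*(-1*(-50)) = 3*50 = 150)
g = -1658 (g = 150 - 1*1808 = 150 - 1808 = -1658)
(928 + B(57))/(J(55) + g) = (928 + 57)/((42 - 1*55) - 1658) = 985/((42 - 55) - 1658) = 985/(-13 - 1658) = 985/(-1671) = 985*(-1/1671) = -985/1671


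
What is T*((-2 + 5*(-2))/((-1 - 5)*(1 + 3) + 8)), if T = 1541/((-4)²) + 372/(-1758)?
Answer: 1351563/18752 ≈ 72.076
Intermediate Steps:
T = 450521/4688 (T = 1541/16 + 372*(-1/1758) = 1541*(1/16) - 62/293 = 1541/16 - 62/293 = 450521/4688 ≈ 96.101)
T*((-2 + 5*(-2))/((-1 - 5)*(1 + 3) + 8)) = 450521*((-2 + 5*(-2))/((-1 - 5)*(1 + 3) + 8))/4688 = 450521*((-2 - 10)/(-6*4 + 8))/4688 = 450521*(-12/(-24 + 8))/4688 = 450521*(-12/(-16))/4688 = 450521*(-12*(-1/16))/4688 = (450521/4688)*(¾) = 1351563/18752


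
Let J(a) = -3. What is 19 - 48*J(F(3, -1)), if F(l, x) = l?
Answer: 163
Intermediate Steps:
19 - 48*J(F(3, -1)) = 19 - 48*(-3) = 19 + 144 = 163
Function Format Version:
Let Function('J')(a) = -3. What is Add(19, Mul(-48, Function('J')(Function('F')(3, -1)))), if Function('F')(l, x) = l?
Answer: 163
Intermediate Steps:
Add(19, Mul(-48, Function('J')(Function('F')(3, -1)))) = Add(19, Mul(-48, -3)) = Add(19, 144) = 163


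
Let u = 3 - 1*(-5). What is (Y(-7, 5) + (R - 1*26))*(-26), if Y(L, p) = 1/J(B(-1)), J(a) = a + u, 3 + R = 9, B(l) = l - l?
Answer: 2067/4 ≈ 516.75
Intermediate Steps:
B(l) = 0
u = 8 (u = 3 + 5 = 8)
R = 6 (R = -3 + 9 = 6)
J(a) = 8 + a (J(a) = a + 8 = 8 + a)
Y(L, p) = ⅛ (Y(L, p) = 1/(8 + 0) = 1/8 = ⅛)
(Y(-7, 5) + (R - 1*26))*(-26) = (⅛ + (6 - 1*26))*(-26) = (⅛ + (6 - 26))*(-26) = (⅛ - 20)*(-26) = -159/8*(-26) = 2067/4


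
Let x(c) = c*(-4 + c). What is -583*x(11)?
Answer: -44891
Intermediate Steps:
-583*x(11) = -6413*(-4 + 11) = -6413*7 = -583*77 = -44891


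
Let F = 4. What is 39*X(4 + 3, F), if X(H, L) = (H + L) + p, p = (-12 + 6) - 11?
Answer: -234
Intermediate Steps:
p = -17 (p = -6 - 11 = -17)
X(H, L) = -17 + H + L (X(H, L) = (H + L) - 17 = -17 + H + L)
39*X(4 + 3, F) = 39*(-17 + (4 + 3) + 4) = 39*(-17 + 7 + 4) = 39*(-6) = -234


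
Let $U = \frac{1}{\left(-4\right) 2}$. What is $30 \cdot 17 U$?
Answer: $- \frac{255}{4} \approx -63.75$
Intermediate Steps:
$U = - \frac{1}{8}$ ($U = \frac{1}{-8} = - \frac{1}{8} \approx -0.125$)
$30 \cdot 17 U = 30 \cdot 17 \left(- \frac{1}{8}\right) = 510 \left(- \frac{1}{8}\right) = - \frac{255}{4}$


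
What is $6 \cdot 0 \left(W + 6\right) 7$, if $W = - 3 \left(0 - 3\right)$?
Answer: $0$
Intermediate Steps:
$W = 9$ ($W = \left(-3\right) \left(-3\right) = 9$)
$6 \cdot 0 \left(W + 6\right) 7 = 6 \cdot 0 \left(9 + 6\right) 7 = 6 \cdot 0 \cdot 15 \cdot 7 = 6 \cdot 0 \cdot 7 = 0 \cdot 7 = 0$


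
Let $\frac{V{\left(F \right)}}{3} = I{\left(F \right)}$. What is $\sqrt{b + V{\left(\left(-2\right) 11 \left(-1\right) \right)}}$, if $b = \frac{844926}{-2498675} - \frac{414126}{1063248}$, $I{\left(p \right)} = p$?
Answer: $\frac{9 \sqrt{1579903207442829751658}}{44278519940} \approx 8.0791$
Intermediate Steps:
$V{\left(F \right)} = 3 F$
$b = - \frac{322188693783}{442785199400}$ ($b = 844926 \left(- \frac{1}{2498675}\right) - \frac{69021}{177208} = - \frac{844926}{2498675} - \frac{69021}{177208} = - \frac{322188693783}{442785199400} \approx -0.72764$)
$\sqrt{b + V{\left(\left(-2\right) 11 \left(-1\right) \right)}} = \sqrt{- \frac{322188693783}{442785199400} + 3 \left(-2\right) 11 \left(-1\right)} = \sqrt{- \frac{322188693783}{442785199400} + 3 \left(\left(-22\right) \left(-1\right)\right)} = \sqrt{- \frac{322188693783}{442785199400} + 3 \cdot 22} = \sqrt{- \frac{322188693783}{442785199400} + 66} = \sqrt{\frac{28901634466617}{442785199400}} = \frac{9 \sqrt{1579903207442829751658}}{44278519940}$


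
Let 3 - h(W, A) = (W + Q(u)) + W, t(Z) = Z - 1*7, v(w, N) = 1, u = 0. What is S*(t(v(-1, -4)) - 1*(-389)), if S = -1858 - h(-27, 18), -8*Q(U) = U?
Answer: -733445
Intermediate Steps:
Q(U) = -U/8
t(Z) = -7 + Z (t(Z) = Z - 7 = -7 + Z)
h(W, A) = 3 - 2*W (h(W, A) = 3 - ((W - ⅛*0) + W) = 3 - ((W + 0) + W) = 3 - (W + W) = 3 - 2*W)
S = -1915 (S = -1858 - (3 - 2*(-27)) = -1858 - (3 + 54) = -1858 - 1*57 = -1858 - 57 = -1915)
S*(t(v(-1, -4)) - 1*(-389)) = -1915*((-7 + 1) - 1*(-389)) = -1915*(-6 + 389) = -1915*383 = -733445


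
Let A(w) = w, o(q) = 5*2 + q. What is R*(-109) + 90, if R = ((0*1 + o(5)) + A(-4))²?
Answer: -13099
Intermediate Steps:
o(q) = 10 + q
R = 121 (R = ((0*1 + (10 + 5)) - 4)² = ((0 + 15) - 4)² = (15 - 4)² = 11² = 121)
R*(-109) + 90 = 121*(-109) + 90 = -13189 + 90 = -13099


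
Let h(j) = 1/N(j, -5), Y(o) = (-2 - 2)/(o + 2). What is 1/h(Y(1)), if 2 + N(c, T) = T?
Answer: -7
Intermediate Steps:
Y(o) = -4/(2 + o)
N(c, T) = -2 + T
h(j) = -⅐ (h(j) = 1/(-2 - 5) = 1/(-7) = -⅐)
1/h(Y(1)) = 1/(-⅐) = -7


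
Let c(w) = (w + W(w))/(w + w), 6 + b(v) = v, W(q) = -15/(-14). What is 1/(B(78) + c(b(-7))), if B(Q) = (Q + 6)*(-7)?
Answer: -364/213865 ≈ -0.0017020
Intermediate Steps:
W(q) = 15/14 (W(q) = -15*(-1/14) = 15/14)
b(v) = -6 + v
B(Q) = -42 - 7*Q (B(Q) = (6 + Q)*(-7) = -42 - 7*Q)
c(w) = (15/14 + w)/(2*w) (c(w) = (w + 15/14)/(w + w) = (15/14 + w)/((2*w)) = (15/14 + w)*(1/(2*w)) = (15/14 + w)/(2*w))
1/(B(78) + c(b(-7))) = 1/((-42 - 7*78) + (15 + 14*(-6 - 7))/(28*(-6 - 7))) = 1/((-42 - 546) + (1/28)*(15 + 14*(-13))/(-13)) = 1/(-588 + (1/28)*(-1/13)*(15 - 182)) = 1/(-588 + (1/28)*(-1/13)*(-167)) = 1/(-588 + 167/364) = 1/(-213865/364) = -364/213865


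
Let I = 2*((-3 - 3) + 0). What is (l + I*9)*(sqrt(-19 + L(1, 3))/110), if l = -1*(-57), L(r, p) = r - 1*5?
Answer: -51*I*sqrt(23)/110 ≈ -2.2235*I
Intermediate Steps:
I = -12 (I = 2*(-6 + 0) = 2*(-6) = -12)
L(r, p) = -5 + r (L(r, p) = r - 5 = -5 + r)
l = 57
(l + I*9)*(sqrt(-19 + L(1, 3))/110) = (57 - 12*9)*(sqrt(-19 + (-5 + 1))/110) = (57 - 108)*(sqrt(-19 - 4)*(1/110)) = -51*sqrt(-23)/110 = -51*I*sqrt(23)/110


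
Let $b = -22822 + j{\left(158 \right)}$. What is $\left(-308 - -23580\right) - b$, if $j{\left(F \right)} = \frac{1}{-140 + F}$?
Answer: $\frac{829691}{18} \approx 46094.0$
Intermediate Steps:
$b = - \frac{410795}{18}$ ($b = -22822 + \frac{1}{-140 + 158} = -22822 + \frac{1}{18} = - \frac{410795}{18} \approx -22822.0$)
$\left(-308 - -23580\right) - b = \left(-308 - -23580\right) - - \frac{410795}{18} = \left(-308 + 23580\right) + \frac{410795}{18} = 23272 + \frac{410795}{18} = \frac{829691}{18}$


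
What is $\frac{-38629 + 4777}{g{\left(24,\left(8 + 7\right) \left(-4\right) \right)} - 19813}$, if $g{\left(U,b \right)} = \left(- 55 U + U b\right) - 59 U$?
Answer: $\frac{4836}{3427} \approx 1.4111$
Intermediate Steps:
$g{\left(U,b \right)} = - 114 U + U b$
$\frac{-38629 + 4777}{g{\left(24,\left(8 + 7\right) \left(-4\right) \right)} - 19813} = \frac{-38629 + 4777}{24 \left(-114 + \left(8 + 7\right) \left(-4\right)\right) - 19813} = - \frac{33852}{24 \left(-114 + 15 \left(-4\right)\right) - 19813} = - \frac{33852}{24 \left(-114 - 60\right) - 19813} = - \frac{33852}{24 \left(-174\right) - 19813} = - \frac{33852}{-4176 - 19813} = - \frac{33852}{-23989} = \left(-33852\right) \left(- \frac{1}{23989}\right) = \frac{4836}{3427}$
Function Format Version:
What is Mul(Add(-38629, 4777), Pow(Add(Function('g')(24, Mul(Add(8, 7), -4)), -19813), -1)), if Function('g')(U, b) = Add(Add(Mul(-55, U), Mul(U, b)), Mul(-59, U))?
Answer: Rational(4836, 3427) ≈ 1.4111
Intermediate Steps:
Function('g')(U, b) = Add(Mul(-114, U), Mul(U, b))
Mul(Add(-38629, 4777), Pow(Add(Function('g')(24, Mul(Add(8, 7), -4)), -19813), -1)) = Mul(Add(-38629, 4777), Pow(Add(Mul(24, Add(-114, Mul(Add(8, 7), -4))), -19813), -1)) = Mul(-33852, Pow(Add(Mul(24, Add(-114, Mul(15, -4))), -19813), -1)) = Mul(-33852, Pow(Add(Mul(24, Add(-114, -60)), -19813), -1)) = Mul(-33852, Pow(Add(Mul(24, -174), -19813), -1)) = Mul(-33852, Pow(Add(-4176, -19813), -1)) = Mul(-33852, Pow(-23989, -1)) = Mul(-33852, Rational(-1, 23989)) = Rational(4836, 3427)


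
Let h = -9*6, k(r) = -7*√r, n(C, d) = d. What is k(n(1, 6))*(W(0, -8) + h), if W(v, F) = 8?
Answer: 322*√6 ≈ 788.74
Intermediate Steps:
h = -54
k(n(1, 6))*(W(0, -8) + h) = (-7*√6)*(8 - 54) = -7*√6*(-46) = 322*√6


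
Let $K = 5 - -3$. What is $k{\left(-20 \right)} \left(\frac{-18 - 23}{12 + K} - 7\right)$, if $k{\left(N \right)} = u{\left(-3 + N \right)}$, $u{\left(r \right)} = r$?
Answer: $\frac{4163}{20} \approx 208.15$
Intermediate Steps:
$k{\left(N \right)} = -3 + N$
$K = 8$ ($K = 5 + 3 = 8$)
$k{\left(-20 \right)} \left(\frac{-18 - 23}{12 + K} - 7\right) = \left(-3 - 20\right) \left(\frac{-18 - 23}{12 + 8} - 7\right) = - 23 \left(- \frac{41}{20} - 7\right) = \left(-23\right) \left(- \frac{181}{20}\right) = \frac{4163}{20}$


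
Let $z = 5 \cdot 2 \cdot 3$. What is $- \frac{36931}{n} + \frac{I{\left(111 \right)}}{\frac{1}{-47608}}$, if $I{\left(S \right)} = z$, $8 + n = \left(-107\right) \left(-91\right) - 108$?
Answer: $- \frac{13741133971}{9621} \approx -1.4282 \cdot 10^{6}$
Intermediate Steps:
$n = 9621$ ($n = -8 - -9629 = -8 + \left(9737 - 108\right) = -8 + 9629 = 9621$)
$z = 30$ ($z = 10 \cdot 3 = 30$)
$I{\left(S \right)} = 30$
$- \frac{36931}{n} + \frac{I{\left(111 \right)}}{\frac{1}{-47608}} = - \frac{36931}{9621} + \frac{30}{\frac{1}{-47608}} = \left(-36931\right) \frac{1}{9621} + \frac{30}{- \frac{1}{47608}} = - \frac{36931}{9621} + 30 \left(-47608\right) = - \frac{36931}{9621} - 1428240 = - \frac{13741133971}{9621}$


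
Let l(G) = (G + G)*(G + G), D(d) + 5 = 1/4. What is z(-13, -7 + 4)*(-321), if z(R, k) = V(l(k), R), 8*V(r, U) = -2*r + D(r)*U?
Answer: 13161/32 ≈ 411.28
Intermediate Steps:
D(d) = -19/4 (D(d) = -5 + 1/4 = -19/4)
l(G) = 4*G**2 (l(G) = (2*G)*(2*G) = 4*G**2)
V(r, U) = -19*U/32 - r/4 (V(r, U) = (-2*r - 19*U/4)/8 = -19*U/32 - r/4)
z(R, k) = -k**2 - 19*R/32 (z(R, k) = -19*R/32 - k**2 = -k**2 - 19*R/32)
z(-13, -7 + 4)*(-321) = (-(-7 + 4)**2 - 19/32*(-13))*(-321) = (-1*(-3)**2 + 247/32)*(-321) = (-1*9 + 247/32)*(-321) = (-9 + 247/32)*(-321) = -41/32*(-321) = 13161/32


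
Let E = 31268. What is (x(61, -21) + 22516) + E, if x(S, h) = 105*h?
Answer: 51579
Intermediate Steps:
(x(61, -21) + 22516) + E = (105*(-21) + 22516) + 31268 = (-2205 + 22516) + 31268 = 20311 + 31268 = 51579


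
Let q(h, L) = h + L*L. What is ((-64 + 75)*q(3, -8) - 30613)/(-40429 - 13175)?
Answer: 7469/13401 ≈ 0.55735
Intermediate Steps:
q(h, L) = h + L**2
((-64 + 75)*q(3, -8) - 30613)/(-40429 - 13175) = ((-64 + 75)*(3 + (-8)**2) - 30613)/(-40429 - 13175) = (11*(3 + 64) - 30613)/(-53604) = (11*67 - 30613)*(-1/53604) = (737 - 30613)*(-1/53604) = -29876*(-1/53604) = 7469/13401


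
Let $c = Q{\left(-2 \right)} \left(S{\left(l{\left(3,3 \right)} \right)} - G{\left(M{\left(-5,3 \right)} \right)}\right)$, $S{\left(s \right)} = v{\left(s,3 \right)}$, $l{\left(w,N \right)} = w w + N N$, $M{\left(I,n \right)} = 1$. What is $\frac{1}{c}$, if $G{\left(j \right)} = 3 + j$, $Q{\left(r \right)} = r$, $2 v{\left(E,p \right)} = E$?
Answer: $- \frac{1}{10} \approx -0.1$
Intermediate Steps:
$v{\left(E,p \right)} = \frac{E}{2}$
$l{\left(w,N \right)} = N^{2} + w^{2}$ ($l{\left(w,N \right)} = w^{2} + N^{2} = N^{2} + w^{2}$)
$S{\left(s \right)} = \frac{s}{2}$
$c = -10$ ($c = - 2 \left(\frac{3^{2} + 3^{2}}{2} - \left(3 + 1\right)\right) = - 2 \left(\frac{9 + 9}{2} - 4\right) = - 2 \left(\frac{1}{2} \cdot 18 - 4\right) = - 2 \left(9 - 4\right) = \left(-2\right) 5 = -10$)
$\frac{1}{c} = \frac{1}{-10} = - \frac{1}{10}$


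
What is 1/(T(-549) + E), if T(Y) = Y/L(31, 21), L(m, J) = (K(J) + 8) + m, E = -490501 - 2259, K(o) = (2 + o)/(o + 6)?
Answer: -1076/530224583 ≈ -2.0293e-6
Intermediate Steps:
K(o) = (2 + o)/(6 + o)
E = -492760
L(m, J) = 8 + m + (2 + J)/(6 + J) (L(m, J) = ((2 + J)/(6 + J) + 8) + m = (8 + (2 + J)/(6 + J)) + m = 8 + m + (2 + J)/(6 + J))
T(Y) = 27*Y/1076 (T(Y) = Y/(((2 + 21 + (6 + 21)*(8 + 31))/(6 + 21))) = Y/(((2 + 21 + 27*39)/27)) = Y/(((2 + 21 + 1053)/27)) = Y/(((1/27)*1076)) = Y/(1076/27) = Y*(27/1076) = 27*Y/1076)
1/(T(-549) + E) = 1/((27/1076)*(-549) - 492760) = 1/(-14823/1076 - 492760) = 1/(-530224583/1076) = -1076/530224583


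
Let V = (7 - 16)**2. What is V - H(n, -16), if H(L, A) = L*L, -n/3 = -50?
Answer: -22419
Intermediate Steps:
n = 150 (n = -3*(-50) = 150)
H(L, A) = L**2
V = 81 (V = (-9)**2 = 81)
V - H(n, -16) = 81 - 1*150**2 = 81 - 1*22500 = 81 - 22500 = -22419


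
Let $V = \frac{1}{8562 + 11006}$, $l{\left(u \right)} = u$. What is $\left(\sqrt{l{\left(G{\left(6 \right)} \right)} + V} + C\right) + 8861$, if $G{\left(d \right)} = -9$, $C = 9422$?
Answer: $18283 + \frac{i \sqrt{215383753}}{4892} \approx 18283.0 + 3.0 i$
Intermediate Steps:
$V = \frac{1}{19568} \approx 5.1104 \cdot 10^{-5}$
$\left(\sqrt{l{\left(G{\left(6 \right)} \right)} + V} + C\right) + 8861 = \left(\sqrt{-9 + \frac{1}{19568}} + 9422\right) + 8861 = \left(\sqrt{- \frac{176111}{19568}} + 9422\right) + 8861 = \left(\frac{i \sqrt{215383753}}{4892} + 9422\right) + 8861 = \left(9422 + \frac{i \sqrt{215383753}}{4892}\right) + 8861 = 18283 + \frac{i \sqrt{215383753}}{4892}$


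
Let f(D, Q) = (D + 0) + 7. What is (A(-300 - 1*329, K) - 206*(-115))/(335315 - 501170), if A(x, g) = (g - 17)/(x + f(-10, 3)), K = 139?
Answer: -7485979/52410180 ≈ -0.14283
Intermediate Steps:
f(D, Q) = 7 + D (f(D, Q) = D + 7 = 7 + D)
A(x, g) = (-17 + g)/(-3 + x) (A(x, g) = (g - 17)/(x + (7 - 10)) = (-17 + g)/(x - 3) = (-17 + g)/(-3 + x))
(A(-300 - 1*329, K) - 206*(-115))/(335315 - 501170) = ((-17 + 139)/(-3 + (-300 - 1*329)) - 206*(-115))/(335315 - 501170) = (122/(-3 + (-300 - 329)) + 23690)/(-165855) = (122/(-3 - 629) + 23690)*(-1/165855) = (122/(-632) + 23690)*(-1/165855) = (-1/632*122 + 23690)*(-1/165855) = (-61/316 + 23690)*(-1/165855) = (7485979/316)*(-1/165855) = -7485979/52410180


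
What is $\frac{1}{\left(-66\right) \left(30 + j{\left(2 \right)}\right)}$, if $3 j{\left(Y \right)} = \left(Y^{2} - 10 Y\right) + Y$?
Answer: $- \frac{1}{1672} \approx -0.00059809$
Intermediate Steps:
$j{\left(Y \right)} = - 3 Y + \frac{Y^{2}}{3}$ ($j{\left(Y \right)} = \frac{\left(Y^{2} - 10 Y\right) + Y}{3} = \frac{Y^{2} - 9 Y}{3} = - 3 Y + \frac{Y^{2}}{3}$)
$\frac{1}{\left(-66\right) \left(30 + j{\left(2 \right)}\right)} = \frac{1}{\left(-66\right) \left(30 + \frac{1}{3} \cdot 2 \left(-9 + 2\right)\right)} = \frac{1}{\left(-66\right) \left(30 + \frac{1}{3} \cdot 2 \left(-7\right)\right)} = \frac{1}{\left(-66\right) \left(30 - \frac{14}{3}\right)} = \frac{1}{\left(-66\right) \frac{76}{3}} = \frac{1}{-1672} = - \frac{1}{1672}$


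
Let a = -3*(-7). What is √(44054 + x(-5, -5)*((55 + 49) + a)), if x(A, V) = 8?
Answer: 3*√5006 ≈ 212.26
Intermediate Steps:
a = 21
√(44054 + x(-5, -5)*((55 + 49) + a)) = √(44054 + 8*((55 + 49) + 21)) = √(44054 + 8*(104 + 21)) = √(44054 + 8*125) = √(44054 + 1000) = √45054 = 3*√5006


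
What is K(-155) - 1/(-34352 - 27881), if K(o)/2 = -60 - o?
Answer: 11824271/62233 ≈ 190.00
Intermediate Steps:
K(o) = -120 - 2*o (K(o) = 2*(-60 - o) = -120 - 2*o)
K(-155) - 1/(-34352 - 27881) = (-120 - 2*(-155)) - 1/(-34352 - 27881) = (-120 + 310) - 1/(-62233) = 190 - 1*(-1/62233) = 190 + 1/62233 = 11824271/62233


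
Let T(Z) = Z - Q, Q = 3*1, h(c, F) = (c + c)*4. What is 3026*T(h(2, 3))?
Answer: 39338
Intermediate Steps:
h(c, F) = 8*c (h(c, F) = (2*c)*4 = 8*c)
Q = 3
T(Z) = -3 + Z (T(Z) = Z - 1*3 = Z - 3 = -3 + Z)
3026*T(h(2, 3)) = 3026*(-3 + 8*2) = 3026*(-3 + 16) = 3026*13 = 39338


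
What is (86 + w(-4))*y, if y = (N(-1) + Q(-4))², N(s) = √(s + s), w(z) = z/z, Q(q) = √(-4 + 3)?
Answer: -261 - 174*√2 ≈ -507.07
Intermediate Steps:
Q(q) = I (Q(q) = √(-1) = I)
w(z) = 1
N(s) = √2*√s (N(s) = √(2*s) = √2*√s)
y = (I + I*√2)² (y = (√2*√(-1) + I)² = (√2*I + I)² = (I*√2 + I)² = (I + I*√2)² ≈ -5.8284)
(86 + w(-4))*y = (86 + 1)*(-(1 + √2)²) = 87*(-(1 + √2)²) = -87*(1 + √2)²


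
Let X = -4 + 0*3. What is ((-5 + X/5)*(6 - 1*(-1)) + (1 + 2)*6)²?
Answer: 12769/25 ≈ 510.76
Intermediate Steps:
X = -4 (X = -4 + 0 = -4)
((-5 + X/5)*(6 - 1*(-1)) + (1 + 2)*6)² = ((-5 - 4/5)*(6 - 1*(-1)) + (1 + 2)*6)² = ((-5 - 4*⅕)*(6 + 1) + 3*6)² = ((-5 - ⅘)*7 + 18)² = (-29/5*7 + 18)² = (-203/5 + 18)² = (-113/5)² = 12769/25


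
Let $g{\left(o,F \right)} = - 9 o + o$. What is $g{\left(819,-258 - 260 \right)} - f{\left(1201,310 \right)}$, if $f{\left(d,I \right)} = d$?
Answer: $-7753$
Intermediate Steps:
$g{\left(o,F \right)} = - 8 o$
$g{\left(819,-258 - 260 \right)} - f{\left(1201,310 \right)} = \left(-8\right) 819 - 1201 = -6552 - 1201 = -7753$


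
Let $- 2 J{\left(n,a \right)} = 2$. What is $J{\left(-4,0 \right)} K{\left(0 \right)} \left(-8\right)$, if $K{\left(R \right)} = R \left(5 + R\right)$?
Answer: $0$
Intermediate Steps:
$J{\left(n,a \right)} = -1$ ($J{\left(n,a \right)} = \left(- \frac{1}{2}\right) 2 = -1$)
$J{\left(-4,0 \right)} K{\left(0 \right)} \left(-8\right) = - 0 \left(5 + 0\right) \left(-8\right) = - 0 \cdot 5 \left(-8\right) = \left(-1\right) 0 \left(-8\right) = 0 \left(-8\right) = 0$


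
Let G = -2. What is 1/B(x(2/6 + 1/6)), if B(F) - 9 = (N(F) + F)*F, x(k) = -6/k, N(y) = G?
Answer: 1/177 ≈ 0.0056497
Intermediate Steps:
N(y) = -2
B(F) = 9 + F*(-2 + F) (B(F) = 9 + (-2 + F)*F = 9 + F*(-2 + F))
1/B(x(2/6 + 1/6)) = 1/(9 + (-6/(2/6 + 1/6))² - (-12)/(2/6 + 1/6)) = 1/(9 + (-6/(2*(⅙) + 1*(⅙)))² - (-12)/(2*(⅙) + 1*(⅙))) = 1/(9 + (-6/(⅓ + ⅙))² - (-12)/(⅓ + ⅙)) = 1/(9 + (-6/½)² - (-12)/½) = 1/(9 + (-6*2)² - (-12)*2) = 1/(9 + (-12)² - 2*(-12)) = 1/(9 + 144 + 24) = 1/177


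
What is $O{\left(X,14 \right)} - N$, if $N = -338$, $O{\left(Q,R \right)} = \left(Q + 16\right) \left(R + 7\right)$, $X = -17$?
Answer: $317$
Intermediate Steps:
$O{\left(Q,R \right)} = \left(7 + R\right) \left(16 + Q\right)$ ($O{\left(Q,R \right)} = \left(16 + Q\right) \left(7 + R\right) = \left(7 + R\right) \left(16 + Q\right)$)
$O{\left(X,14 \right)} - N = \left(112 + 7 \left(-17\right) + 16 \cdot 14 - 238\right) - -338 = \left(112 - 119 + 224 - 238\right) + 338 = -21 + 338 = 317$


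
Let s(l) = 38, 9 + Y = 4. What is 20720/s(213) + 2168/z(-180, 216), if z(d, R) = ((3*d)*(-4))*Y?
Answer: 13980851/25650 ≈ 545.06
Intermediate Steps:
Y = -5 (Y = -9 + 4 = -5)
z(d, R) = 60*d (z(d, R) = ((3*d)*(-4))*(-5) = -12*d*(-5) = 60*d)
20720/s(213) + 2168/z(-180, 216) = 20720/38 + 2168/((60*(-180))) = 20720*(1/38) + 2168/(-10800) = 10360/19 + 2168*(-1/10800) = 10360/19 - 271/1350 = 13980851/25650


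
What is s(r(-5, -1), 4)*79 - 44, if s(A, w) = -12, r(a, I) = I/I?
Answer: -992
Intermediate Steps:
r(a, I) = 1
s(r(-5, -1), 4)*79 - 44 = -12*79 - 44 = -948 - 44 = -992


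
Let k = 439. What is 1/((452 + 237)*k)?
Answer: 1/302471 ≈ 3.3061e-6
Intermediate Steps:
1/((452 + 237)*k) = 1/((452 + 237)*439) = 1/(689*439) = 1/302471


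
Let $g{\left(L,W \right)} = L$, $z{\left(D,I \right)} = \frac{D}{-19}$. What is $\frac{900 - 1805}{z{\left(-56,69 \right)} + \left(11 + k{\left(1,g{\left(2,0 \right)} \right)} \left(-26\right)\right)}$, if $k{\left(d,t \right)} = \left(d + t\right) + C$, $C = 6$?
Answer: $\frac{17195}{4181} \approx 4.1127$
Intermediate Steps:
$z{\left(D,I \right)} = - \frac{D}{19}$ ($z{\left(D,I \right)} = D \left(- \frac{1}{19}\right) = - \frac{D}{19}$)
$k{\left(d,t \right)} = 6 + d + t$ ($k{\left(d,t \right)} = \left(d + t\right) + 6 = 6 + d + t$)
$\frac{900 - 1805}{z{\left(-56,69 \right)} + \left(11 + k{\left(1,g{\left(2,0 \right)} \right)} \left(-26\right)\right)} = \frac{900 - 1805}{\left(- \frac{1}{19}\right) \left(-56\right) + \left(11 + \left(6 + 1 + 2\right) \left(-26\right)\right)} = - \frac{905}{\frac{56}{19} + \left(11 + 9 \left(-26\right)\right)} = - \frac{905}{\frac{56}{19} + \left(11 - 234\right)} = - \frac{905}{\frac{56}{19} - 223} = - \frac{905}{- \frac{4181}{19}} = \left(-905\right) \left(- \frac{19}{4181}\right) = \frac{17195}{4181}$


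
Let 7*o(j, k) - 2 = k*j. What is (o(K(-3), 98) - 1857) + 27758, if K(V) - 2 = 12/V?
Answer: 181113/7 ≈ 25873.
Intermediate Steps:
K(V) = 2 + 12/V
o(j, k) = 2/7 + j*k/7 (o(j, k) = 2/7 + (k*j)/7 = 2/7 + (j*k)/7 = 2/7 + j*k/7)
(o(K(-3), 98) - 1857) + 27758 = ((2/7 + (1/7)*(2 + 12/(-3))*98) - 1857) + 27758 = ((2/7 + (1/7)*(2 + 12*(-1/3))*98) - 1857) + 27758 = ((2/7 + (1/7)*(2 - 4)*98) - 1857) + 27758 = ((2/7 + (1/7)*(-2)*98) - 1857) + 27758 = ((2/7 - 28) - 1857) + 27758 = (-194/7 - 1857) + 27758 = -13193/7 + 27758 = 181113/7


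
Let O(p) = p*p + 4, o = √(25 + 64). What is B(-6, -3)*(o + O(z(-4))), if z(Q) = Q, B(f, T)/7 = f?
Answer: -840 - 42*√89 ≈ -1236.2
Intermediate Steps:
o = √89 ≈ 9.4340
B(f, T) = 7*f
O(p) = 4 + p² (O(p) = p² + 4 = 4 + p²)
B(-6, -3)*(o + O(z(-4))) = (7*(-6))*(√89 + (4 + (-4)²)) = -42*(√89 + (4 + 16)) = -42*(√89 + 20) = -42*(20 + √89) = -840 - 42*√89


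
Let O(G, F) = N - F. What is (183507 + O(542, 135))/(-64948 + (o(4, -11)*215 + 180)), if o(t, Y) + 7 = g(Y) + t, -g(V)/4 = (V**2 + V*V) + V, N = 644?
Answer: -184016/264073 ≈ -0.69684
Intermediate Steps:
g(V) = -8*V**2 - 4*V (g(V) = -4*((V**2 + V*V) + V) = -4*((V**2 + V**2) + V) = -4*(2*V**2 + V) = -4*(V + 2*V**2) = -8*V**2 - 4*V)
o(t, Y) = -7 + t - 4*Y*(1 + 2*Y) (o(t, Y) = -7 + (-4*Y*(1 + 2*Y) + t) = -7 + (t - 4*Y*(1 + 2*Y)) = -7 + t - 4*Y*(1 + 2*Y))
O(G, F) = 644 - F
(183507 + O(542, 135))/(-64948 + (o(4, -11)*215 + 180)) = (183507 + (644 - 1*135))/(-64948 + ((-7 + 4 - 4*(-11)*(1 + 2*(-11)))*215 + 180)) = (183507 + (644 - 135))/(-64948 + ((-7 + 4 - 4*(-11)*(1 - 22))*215 + 180)) = (183507 + 509)/(-64948 + ((-7 + 4 - 4*(-11)*(-21))*215 + 180)) = 184016/(-64948 + ((-7 + 4 - 924)*215 + 180)) = 184016/(-64948 + (-927*215 + 180)) = 184016/(-64948 + (-199305 + 180)) = 184016/(-64948 - 199125) = 184016/(-264073) = 184016*(-1/264073) = -184016/264073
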